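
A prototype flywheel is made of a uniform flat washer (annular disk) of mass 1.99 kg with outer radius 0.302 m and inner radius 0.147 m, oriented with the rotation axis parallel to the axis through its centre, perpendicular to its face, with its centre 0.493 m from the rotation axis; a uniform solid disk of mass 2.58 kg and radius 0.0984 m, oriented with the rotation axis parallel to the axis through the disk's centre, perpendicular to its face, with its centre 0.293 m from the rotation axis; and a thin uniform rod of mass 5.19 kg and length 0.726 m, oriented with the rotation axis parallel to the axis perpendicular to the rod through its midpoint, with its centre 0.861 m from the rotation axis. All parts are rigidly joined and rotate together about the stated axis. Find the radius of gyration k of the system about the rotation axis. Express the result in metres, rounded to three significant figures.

0.709

Annular disk: I_cm = (1/2)M(R²+r²) = (1/2)(1.99)[(0.302)² + (0.147)²] = 0.11225 kg·m²; centre at d = 0.493 m, so I = I_cm + Md² gives I = 0.11225 + (1.99)(0.493)² = 0.59592 kg·m².
Solid disk: I_cm = (1/2)MR² = (1/2)(2.58)(0.0984)² = 0.012491 kg·m²; centre at d = 0.293 m, so I = I_cm + Md² gives I = 0.012491 + (2.58)(0.293)² = 0.23398 kg·m².
Thin rod: I_cm = (1/12)ML² = (1/12)(5.19)(0.726)² = 0.22796 kg·m²; centre at d = 0.861 m, so I = I_cm + Md² gives I = 0.22796 + (5.19)(0.861)² = 4.0754 kg·m².
Total I = 4.9053 kg·m²; total mass M = 9.76 kg.
k = √(I/M) = √(4.9053/9.76) = 0.70894 m.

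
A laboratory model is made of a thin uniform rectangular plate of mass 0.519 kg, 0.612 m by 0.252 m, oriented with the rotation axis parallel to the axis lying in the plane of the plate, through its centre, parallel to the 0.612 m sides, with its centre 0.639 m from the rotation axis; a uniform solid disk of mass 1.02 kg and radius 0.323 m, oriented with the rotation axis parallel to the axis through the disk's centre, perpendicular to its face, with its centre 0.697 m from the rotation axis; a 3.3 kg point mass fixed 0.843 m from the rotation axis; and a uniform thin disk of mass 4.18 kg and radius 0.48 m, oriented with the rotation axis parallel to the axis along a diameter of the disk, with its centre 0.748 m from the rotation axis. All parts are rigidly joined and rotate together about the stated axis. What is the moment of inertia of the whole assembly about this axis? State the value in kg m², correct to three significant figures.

Rectangular plate: I_cm = (1/12)Mb² = (1/12)(0.519)(0.252)² = 0.0027465 kg m²; centre at d = 0.639 m, so I = I_cm + Md² gives I = 0.0027465 + (0.519)(0.639)² = 0.21467 kg m².
Solid disk: I_cm = (1/2)MR² = (1/2)(1.02)(0.323)² = 0.053208 kg m²; centre at d = 0.697 m, so I = I_cm + Md² gives I = 0.053208 + (1.02)(0.697)² = 0.54873 kg m².
Point mass: I_cm = 0; centre at d = 0.843 m, so I = I_cm + Md² gives I = 0 + (3.3)(0.843)² = 2.3451 kg m².
Thin disk: I_cm = (1/4)MR² = (1/4)(4.18)(0.48)² = 0.24077 kg m²; centre at d = 0.748 m, so I = I_cm + Md² gives I = 0.24077 + (4.18)(0.748)² = 2.5795 kg m².
Total I = 0.21467 + 0.54873 + 2.3451 + 2.5795 = 5.688 kg m².

5.69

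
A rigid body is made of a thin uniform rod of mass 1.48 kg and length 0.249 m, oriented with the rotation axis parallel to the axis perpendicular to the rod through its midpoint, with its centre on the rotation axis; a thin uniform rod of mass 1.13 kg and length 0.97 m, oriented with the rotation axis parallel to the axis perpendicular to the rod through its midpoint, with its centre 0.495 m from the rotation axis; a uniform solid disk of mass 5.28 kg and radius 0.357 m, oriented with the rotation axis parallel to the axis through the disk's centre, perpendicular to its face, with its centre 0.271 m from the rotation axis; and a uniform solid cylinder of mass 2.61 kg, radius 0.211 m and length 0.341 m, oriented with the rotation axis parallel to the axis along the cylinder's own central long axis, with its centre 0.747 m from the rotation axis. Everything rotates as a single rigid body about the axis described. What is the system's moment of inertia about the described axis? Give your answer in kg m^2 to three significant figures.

Thin rod: I_cm = (1/12)ML² = (1/12)(1.48)(0.249)² = 0.0076468 kg m^2; axis through the centre, so I = 0.0076468 kg m^2.
Thin rod: I_cm = (1/12)ML² = (1/12)(1.13)(0.97)² = 0.088601 kg m^2; centre at d = 0.495 m, so the parallel axis theorem gives I = 0.088601 + (1.13)(0.495)² = 0.36548 kg m^2.
Solid disk: I_cm = (1/2)MR² = (1/2)(5.28)(0.357)² = 0.33647 kg m^2; centre at d = 0.271 m, so the parallel axis theorem gives I = 0.33647 + (5.28)(0.271)² = 0.72423 kg m^2.
Solid cylinder: I_cm = (1/2)MR² = (1/2)(2.61)(0.211)² = 0.0581 kg m^2; centre at d = 0.747 m, so the parallel axis theorem gives I = 0.0581 + (2.61)(0.747)² = 1.5145 kg m^2.
Total I = 0.0076468 + 0.36548 + 0.72423 + 1.5145 = 2.6119 kg m^2.

2.61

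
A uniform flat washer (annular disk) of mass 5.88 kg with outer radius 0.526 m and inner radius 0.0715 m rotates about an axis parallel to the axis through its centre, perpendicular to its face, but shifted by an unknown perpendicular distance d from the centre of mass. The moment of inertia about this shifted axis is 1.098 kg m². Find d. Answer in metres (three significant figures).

0.214

About the centre-of-mass axis, I_cm = (1/2)M(R²+r²) = (1/2)(5.88)[(0.526)² + (0.0715)²] = 0.82846 kg m².
Parallel axis theorem: I = I_cm + Md², so Md² = 1.098 − 0.82846 = 0.26954 kg m².
d = √(0.26954 / 5.88) = 0.2141 m.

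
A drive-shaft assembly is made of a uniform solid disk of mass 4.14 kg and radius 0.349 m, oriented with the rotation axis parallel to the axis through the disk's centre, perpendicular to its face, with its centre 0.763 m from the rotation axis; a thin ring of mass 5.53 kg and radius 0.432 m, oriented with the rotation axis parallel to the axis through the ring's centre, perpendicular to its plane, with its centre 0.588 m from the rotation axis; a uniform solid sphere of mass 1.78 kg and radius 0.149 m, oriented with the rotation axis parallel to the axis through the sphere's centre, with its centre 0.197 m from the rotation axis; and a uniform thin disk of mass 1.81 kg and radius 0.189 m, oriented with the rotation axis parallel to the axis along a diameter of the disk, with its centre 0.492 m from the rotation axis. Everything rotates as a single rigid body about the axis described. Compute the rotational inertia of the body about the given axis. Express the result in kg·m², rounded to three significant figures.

Solid disk: I_cm = (1/2)MR² = (1/2)(4.14)(0.349)² = 0.25213 kg·m²; centre at d = 0.763 m, so the parallel axis theorem gives I = 0.25213 + (4.14)(0.763)² = 2.6623 kg·m².
Thin ring: I_cm = MR² = (5.53)(0.432)² = 1.032 kg·m²; centre at d = 0.588 m, so the parallel axis theorem gives I = 1.032 + (5.53)(0.588)² = 2.944 kg·m².
Solid sphere: I_cm = (2/5)MR² = (2/5)(1.78)(0.149)² = 0.015807 kg·m²; centre at d = 0.197 m, so the parallel axis theorem gives I = 0.015807 + (1.78)(0.197)² = 0.084887 kg·m².
Thin disk: I_cm = (1/4)MR² = (1/4)(1.81)(0.189)² = 0.016164 kg·m²; centre at d = 0.492 m, so the parallel axis theorem gives I = 0.016164 + (1.81)(0.492)² = 0.4543 kg·m².
Total I = 2.6623 + 2.944 + 0.084887 + 0.4543 = 6.1455 kg·m².

6.15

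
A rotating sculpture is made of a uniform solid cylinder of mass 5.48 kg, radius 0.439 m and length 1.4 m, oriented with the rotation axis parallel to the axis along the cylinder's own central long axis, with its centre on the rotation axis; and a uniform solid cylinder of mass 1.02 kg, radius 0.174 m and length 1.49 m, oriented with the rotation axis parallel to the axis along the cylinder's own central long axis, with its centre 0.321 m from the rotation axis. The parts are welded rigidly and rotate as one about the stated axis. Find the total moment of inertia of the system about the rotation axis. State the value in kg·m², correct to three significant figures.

Solid cylinder: I_cm = (1/2)MR² = (1/2)(5.48)(0.439)² = 0.52806 kg·m²; axis through the centre, so I = 0.52806 kg·m².
Solid cylinder: I_cm = (1/2)MR² = (1/2)(1.02)(0.174)² = 0.015441 kg·m²; centre at d = 0.321 m, so I = I_cm + Md² gives I = 0.015441 + (1.02)(0.321)² = 0.12054 kg·m².
Total I = 0.52806 + 0.12054 = 0.6486 kg·m².

0.649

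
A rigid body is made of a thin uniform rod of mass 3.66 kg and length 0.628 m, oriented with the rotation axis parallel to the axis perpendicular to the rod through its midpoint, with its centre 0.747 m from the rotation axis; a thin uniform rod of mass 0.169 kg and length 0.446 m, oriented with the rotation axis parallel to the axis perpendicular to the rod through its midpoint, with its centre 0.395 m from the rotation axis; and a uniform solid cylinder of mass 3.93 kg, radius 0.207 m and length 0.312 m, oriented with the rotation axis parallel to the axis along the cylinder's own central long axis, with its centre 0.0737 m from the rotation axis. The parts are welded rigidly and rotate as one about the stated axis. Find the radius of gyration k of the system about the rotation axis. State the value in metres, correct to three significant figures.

Thin rod: I_cm = (1/12)ML² = (1/12)(3.66)(0.628)² = 0.12029 kg m^2; centre at d = 0.747 m, so the parallel axis theorem gives I = 0.12029 + (3.66)(0.747)² = 2.1626 kg m^2.
Thin rod: I_cm = (1/12)ML² = (1/12)(0.169)(0.446)² = 0.0028014 kg m^2; centre at d = 0.395 m, so the parallel axis theorem gives I = 0.0028014 + (0.169)(0.395)² = 0.02917 kg m^2.
Solid cylinder: I_cm = (1/2)MR² = (1/2)(3.93)(0.207)² = 0.084198 kg m^2; centre at d = 0.0737 m, so the parallel axis theorem gives I = 0.084198 + (3.93)(0.0737)² = 0.10554 kg m^2.
Total I = 2.2973 kg m^2; total mass M = 7.759 kg.
k = √(I/M) = √(2.2973/7.759) = 0.54414 m.

0.544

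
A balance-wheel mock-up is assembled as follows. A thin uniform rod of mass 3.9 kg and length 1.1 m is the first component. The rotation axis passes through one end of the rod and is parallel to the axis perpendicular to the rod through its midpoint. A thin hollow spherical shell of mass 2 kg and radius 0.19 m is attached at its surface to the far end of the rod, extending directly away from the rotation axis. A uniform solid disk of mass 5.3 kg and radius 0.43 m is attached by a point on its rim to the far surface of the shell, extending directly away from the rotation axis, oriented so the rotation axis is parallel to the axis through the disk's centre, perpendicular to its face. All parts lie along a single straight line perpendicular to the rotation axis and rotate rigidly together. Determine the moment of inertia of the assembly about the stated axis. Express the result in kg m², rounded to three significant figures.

Thin rod: I_cm = (1/12)ML² = (1/12)(3.9)(1.1)² = 0.39325 kg m²; centre at d = 0.55 m, so the parallel axis theorem gives I = 0.39325 + (3.9)(0.55)² = 1.573 kg m².
Spherical shell: I_cm = (2/3)MR² = (2/3)(2)(0.19)² = 0.048133 kg m²; centre at d = 0.55 + 0.55 + 0.19 = 1.29 m, so the parallel axis theorem gives I = 0.048133 + (2)(1.29)² = 3.3763 kg m².
Solid disk: I_cm = (1/2)MR² = (1/2)(5.3)(0.43)² = 0.48998 kg m²; centre at d = 0.55 + 0.55 + 0.19 + 0.19 + 0.43 = 1.91 m, so the parallel axis theorem gives I = 0.48998 + (5.3)(1.91)² = 19.825 kg m².
Total I = 1.573 + 3.3763 + 19.825 = 24.774 kg m².

24.8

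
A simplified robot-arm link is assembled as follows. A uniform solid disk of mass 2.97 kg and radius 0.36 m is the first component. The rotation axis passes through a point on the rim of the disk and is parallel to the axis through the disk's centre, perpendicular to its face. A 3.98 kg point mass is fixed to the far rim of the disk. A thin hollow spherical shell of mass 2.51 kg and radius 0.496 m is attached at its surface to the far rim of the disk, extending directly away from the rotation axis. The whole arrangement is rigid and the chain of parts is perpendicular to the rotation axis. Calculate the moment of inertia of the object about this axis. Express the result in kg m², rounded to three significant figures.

6.76

Solid disk: I_cm = (1/2)MR² = (1/2)(2.97)(0.36)² = 0.19246 kg m²; centre at d = 0.36 m, so the parallel axis theorem gives I = 0.19246 + (2.97)(0.36)² = 0.57737 kg m².
Point mass: I_cm = 0; centre at d = 0.36 + 0.36 = 0.72 m, so the parallel axis theorem gives I = 0 + (3.98)(0.72)² = 2.0632 kg m².
Spherical shell: I_cm = (2/3)MR² = (2/3)(2.51)(0.496)² = 0.41167 kg m²; centre at d = 0.36 + 0.36 + 0.496 = 1.216 m, so the parallel axis theorem gives I = 0.41167 + (2.51)(1.216)² = 4.1231 kg m².
Total I = 0.57737 + 2.0632 + 4.1231 = 6.7637 kg m².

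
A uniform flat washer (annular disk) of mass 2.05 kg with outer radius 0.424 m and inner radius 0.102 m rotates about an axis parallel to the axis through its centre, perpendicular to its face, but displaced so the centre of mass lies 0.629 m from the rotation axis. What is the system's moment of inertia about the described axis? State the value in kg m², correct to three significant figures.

I_cm = (1/2)M(R²+r²) = (1/2)(2.05)[(0.424)² + (0.102)²] = 0.19493 kg m²; centre at d = 0.629 m, so I = I_cm + Md² gives I = 0.19493 + (2.05)(0.629)² = 1.006 kg m².

1.01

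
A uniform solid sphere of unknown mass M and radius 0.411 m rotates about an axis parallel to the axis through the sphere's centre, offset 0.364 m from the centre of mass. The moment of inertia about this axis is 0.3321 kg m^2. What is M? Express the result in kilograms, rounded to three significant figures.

1.66

I = I_cm + Md² = (2/5)MR² + Md² = M·[0.4·(0.411)² + (0.364)²] = M·0.20006.
So M = 0.3321 / 0.20006 = 1.66 kg.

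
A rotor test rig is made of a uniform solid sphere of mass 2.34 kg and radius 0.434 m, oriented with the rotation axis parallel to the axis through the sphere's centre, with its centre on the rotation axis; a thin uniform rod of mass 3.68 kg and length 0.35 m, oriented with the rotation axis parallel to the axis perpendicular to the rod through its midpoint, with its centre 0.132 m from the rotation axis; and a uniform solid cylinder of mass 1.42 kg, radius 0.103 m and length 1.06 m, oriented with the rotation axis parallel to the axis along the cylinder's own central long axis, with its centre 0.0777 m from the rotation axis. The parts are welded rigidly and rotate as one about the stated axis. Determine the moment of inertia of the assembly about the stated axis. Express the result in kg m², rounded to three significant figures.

Solid sphere: I_cm = (2/5)MR² = (2/5)(2.34)(0.434)² = 0.1763 kg m²; axis through the centre, so I = 0.1763 kg m².
Thin rod: I_cm = (1/12)ML² = (1/12)(3.68)(0.35)² = 0.037567 kg m²; centre at d = 0.132 m, so the parallel axis theorem gives I = 0.037567 + (3.68)(0.132)² = 0.10169 kg m².
Solid cylinder: I_cm = (1/2)MR² = (1/2)(1.42)(0.103)² = 0.0075324 kg m²; centre at d = 0.0777 m, so the parallel axis theorem gives I = 0.0075324 + (1.42)(0.0777)² = 0.016105 kg m².
Total I = 0.1763 + 0.10169 + 0.016105 = 0.29409 kg m².

0.294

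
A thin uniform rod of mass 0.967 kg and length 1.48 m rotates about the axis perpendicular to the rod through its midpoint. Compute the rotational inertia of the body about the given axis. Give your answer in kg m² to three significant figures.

I_cm = (1/12)ML² = (1/12)(0.967)(1.48)² = 0.17651 kg m²; axis through the centre, so I = 0.17651 kg m².

0.177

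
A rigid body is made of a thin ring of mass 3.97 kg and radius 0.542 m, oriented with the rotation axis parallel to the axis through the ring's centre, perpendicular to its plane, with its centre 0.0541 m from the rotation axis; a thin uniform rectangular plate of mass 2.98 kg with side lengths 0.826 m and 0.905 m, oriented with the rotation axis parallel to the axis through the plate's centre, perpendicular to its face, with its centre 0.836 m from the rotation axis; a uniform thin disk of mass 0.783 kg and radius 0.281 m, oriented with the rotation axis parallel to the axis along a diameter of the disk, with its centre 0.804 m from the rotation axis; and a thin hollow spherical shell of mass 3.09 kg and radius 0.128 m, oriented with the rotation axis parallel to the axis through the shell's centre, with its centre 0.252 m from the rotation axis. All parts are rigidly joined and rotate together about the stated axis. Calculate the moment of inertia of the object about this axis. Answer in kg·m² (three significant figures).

4.38

Thin ring: I_cm = MR² = (3.97)(0.542)² = 1.1662 kg·m²; centre at d = 0.0541 m, so I = I_cm + Md² gives I = 1.1662 + (3.97)(0.0541)² = 1.1779 kg·m².
Rectangular plate: I_cm = (1/12)M(a²+b²) = (1/12)(2.98)[(0.826)² + (0.905)²] = 0.37282 kg·m²; centre at d = 0.836 m, so I = I_cm + Md² gives I = 0.37282 + (2.98)(0.836)² = 2.4555 kg·m².
Thin disk: I_cm = (1/4)MR² = (1/4)(0.783)(0.281)² = 0.015457 kg·m²; centre at d = 0.804 m, so I = I_cm + Md² gives I = 0.015457 + (0.783)(0.804)² = 0.5216 kg·m².
Spherical shell: I_cm = (2/3)MR² = (2/3)(3.09)(0.128)² = 0.033751 kg·m²; centre at d = 0.252 m, so I = I_cm + Md² gives I = 0.033751 + (3.09)(0.252)² = 0.22998 kg·m².
Total I = 1.1779 + 2.4555 + 0.5216 + 0.22998 = 4.385 kg·m².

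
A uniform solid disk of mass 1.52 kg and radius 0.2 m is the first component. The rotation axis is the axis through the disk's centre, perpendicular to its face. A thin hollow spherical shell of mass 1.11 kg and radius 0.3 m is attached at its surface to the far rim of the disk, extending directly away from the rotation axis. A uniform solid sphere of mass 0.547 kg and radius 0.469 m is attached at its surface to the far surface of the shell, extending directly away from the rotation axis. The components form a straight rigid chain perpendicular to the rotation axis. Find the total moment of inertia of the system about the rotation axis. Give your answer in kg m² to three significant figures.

Solid disk: I_cm = (1/2)MR² = (1/2)(1.52)(0.2)² = 0.0304 kg m²; axis through the centre, so I = 0.0304 kg m².
Spherical shell: I_cm = (2/3)MR² = (2/3)(1.11)(0.3)² = 0.0666 kg m²; centre at d = 0.2 + 0.3 = 0.5 m, so I = I_cm + Md² gives I = 0.0666 + (1.11)(0.5)² = 0.3441 kg m².
Solid sphere: I_cm = (2/5)MR² = (2/5)(0.547)(0.469)² = 0.048127 kg m²; centre at d = 0.2 + 0.3 + 0.3 + 0.469 = 1.269 m, so I = I_cm + Md² gives I = 0.048127 + (0.547)(1.269)² = 0.92899 kg m².
Total I = 0.0304 + 0.3441 + 0.92899 = 1.3035 kg m².

1.30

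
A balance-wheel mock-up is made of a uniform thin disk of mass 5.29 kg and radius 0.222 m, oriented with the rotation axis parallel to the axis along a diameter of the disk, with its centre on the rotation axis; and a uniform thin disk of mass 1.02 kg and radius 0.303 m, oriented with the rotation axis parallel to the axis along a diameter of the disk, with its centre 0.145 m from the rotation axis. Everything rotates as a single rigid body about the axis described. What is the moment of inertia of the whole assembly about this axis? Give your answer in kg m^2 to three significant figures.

0.110

Thin disk: I_cm = (1/4)MR² = (1/4)(5.29)(0.222)² = 0.065178 kg m^2; axis through the centre, so I = 0.065178 kg m^2.
Thin disk: I_cm = (1/4)MR² = (1/4)(1.02)(0.303)² = 0.023411 kg m^2; centre at d = 0.145 m, so I = I_cm + Md² gives I = 0.023411 + (1.02)(0.145)² = 0.044857 kg m^2.
Total I = 0.065178 + 0.044857 = 0.11003 kg m^2.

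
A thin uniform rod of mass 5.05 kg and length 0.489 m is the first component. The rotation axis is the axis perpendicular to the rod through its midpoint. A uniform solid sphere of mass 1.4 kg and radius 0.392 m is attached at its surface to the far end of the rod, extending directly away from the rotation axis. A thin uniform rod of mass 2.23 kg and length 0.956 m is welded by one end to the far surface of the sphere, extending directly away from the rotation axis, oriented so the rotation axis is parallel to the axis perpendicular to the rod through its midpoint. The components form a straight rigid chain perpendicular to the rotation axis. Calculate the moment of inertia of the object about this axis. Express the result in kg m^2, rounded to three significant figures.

5.98

Thin rod: I_cm = (1/12)ML² = (1/12)(5.05)(0.489)² = 0.10063 kg m^2; axis through the centre, so I = 0.10063 kg m^2.
Solid sphere: I_cm = (2/5)MR² = (2/5)(1.4)(0.392)² = 0.086052 kg m^2; centre at d = 0.2445 + 0.392 = 0.6365 m, so the parallel axis theorem gives I = 0.086052 + (1.4)(0.6365)² = 0.65324 kg m^2.
Thin rod: I_cm = (1/12)ML² = (1/12)(2.23)(0.956)² = 0.16984 kg m^2; centre at d = 0.2445 + 0.392 + 0.392 + 0.478 = 1.5065 m, so the parallel axis theorem gives I = 0.16984 + (2.23)(1.5065)² = 5.2309 kg m^2.
Total I = 0.10063 + 0.65324 + 5.2309 = 5.9848 kg m^2.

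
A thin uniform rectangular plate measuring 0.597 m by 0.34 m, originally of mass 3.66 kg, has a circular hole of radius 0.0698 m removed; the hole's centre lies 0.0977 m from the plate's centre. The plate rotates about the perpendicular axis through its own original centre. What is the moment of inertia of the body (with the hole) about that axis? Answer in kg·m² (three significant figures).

0.141

Unpierced body about its centre: I₀ = (1/12)M(a²+b²) = (1/12)(3.66)[(0.597)² + (0.34)²] = 0.14396 kg·m².
The removed disk has mass m = M·πr²/(ab) = (3.66)·π(0.0698)²/(0.597·0.34) = 0.27599 kg (same uniform areal density).
Its moment of inertia about the rotation axis (parallel-axis theorem): I_hole = (1/2)mr² + md² = (1/2)(0.27599)(0.0698)² + (0.27599)(0.0977)² = 0.0033067 kg·m².
Treating the hole as negative mass, I = I₀ − I_hole = 0.14396 − 0.0033067 = 0.14066 kg·m².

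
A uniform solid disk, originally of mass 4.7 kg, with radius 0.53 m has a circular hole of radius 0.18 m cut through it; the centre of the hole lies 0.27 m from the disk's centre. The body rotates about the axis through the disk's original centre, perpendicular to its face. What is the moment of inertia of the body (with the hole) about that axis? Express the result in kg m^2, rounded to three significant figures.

0.612

Unpierced body about its centre: I₀ = (1/2)MR² = (1/2)(4.7)(0.53)² = 0.66012 kg m^2.
The removed disk has mass m = M·(r/R)² = (4.7)(0.18/0.53)² = 0.54211 kg (same uniform areal density).
Its moment of inertia about the rotation axis (parallel-axis theorem): I_hole = (1/2)mr² + md² = (1/2)(0.54211)(0.18)² + (0.54211)(0.27)² = 0.048302 kg m^2.
Treating the hole as negative mass, I = I₀ − I_hole = 0.66012 − 0.048302 = 0.61181 kg m^2.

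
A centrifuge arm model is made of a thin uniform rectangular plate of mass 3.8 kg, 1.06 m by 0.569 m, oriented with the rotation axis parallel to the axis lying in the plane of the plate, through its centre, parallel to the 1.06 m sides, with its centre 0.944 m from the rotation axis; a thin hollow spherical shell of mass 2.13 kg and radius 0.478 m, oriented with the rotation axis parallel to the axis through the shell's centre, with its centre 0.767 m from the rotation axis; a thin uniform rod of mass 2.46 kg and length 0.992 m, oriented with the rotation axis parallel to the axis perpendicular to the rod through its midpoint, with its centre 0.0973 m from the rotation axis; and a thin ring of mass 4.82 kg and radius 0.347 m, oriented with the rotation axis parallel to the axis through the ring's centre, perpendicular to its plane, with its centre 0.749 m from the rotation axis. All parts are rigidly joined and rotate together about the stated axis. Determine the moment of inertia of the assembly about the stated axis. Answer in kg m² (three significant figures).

Rectangular plate: I_cm = (1/12)Mb² = (1/12)(3.8)(0.569)² = 0.10252 kg m²; centre at d = 0.944 m, so the parallel axis theorem gives I = 0.10252 + (3.8)(0.944)² = 3.4888 kg m².
Spherical shell: I_cm = (2/3)MR² = (2/3)(2.13)(0.478)² = 0.32445 kg m²; centre at d = 0.767 m, so the parallel axis theorem gives I = 0.32445 + (2.13)(0.767)² = 1.5775 kg m².
Thin rod: I_cm = (1/12)ML² = (1/12)(2.46)(0.992)² = 0.20173 kg m²; centre at d = 0.0973 m, so the parallel axis theorem gives I = 0.20173 + (2.46)(0.0973)² = 0.22502 kg m².
Thin ring: I_cm = MR² = (4.82)(0.347)² = 0.58037 kg m²; centre at d = 0.749 m, so the parallel axis theorem gives I = 0.58037 + (4.82)(0.749)² = 3.2844 kg m².
Total I = 3.4888 + 1.5775 + 0.22502 + 3.2844 = 8.5758 kg m².

8.58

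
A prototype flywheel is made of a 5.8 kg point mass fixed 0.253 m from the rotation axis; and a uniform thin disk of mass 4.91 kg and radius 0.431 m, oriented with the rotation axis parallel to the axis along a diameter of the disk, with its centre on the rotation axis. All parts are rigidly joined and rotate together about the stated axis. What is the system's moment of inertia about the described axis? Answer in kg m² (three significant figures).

0.599

Point mass: I_cm = 0; centre at d = 0.253 m, so the parallel axis theorem gives I = 0 + (5.8)(0.253)² = 0.37125 kg m².
Thin disk: I_cm = (1/4)MR² = (1/4)(4.91)(0.431)² = 0.22802 kg m²; axis through the centre, so I = 0.22802 kg m².
Total I = 0.37125 + 0.22802 = 0.59927 kg m².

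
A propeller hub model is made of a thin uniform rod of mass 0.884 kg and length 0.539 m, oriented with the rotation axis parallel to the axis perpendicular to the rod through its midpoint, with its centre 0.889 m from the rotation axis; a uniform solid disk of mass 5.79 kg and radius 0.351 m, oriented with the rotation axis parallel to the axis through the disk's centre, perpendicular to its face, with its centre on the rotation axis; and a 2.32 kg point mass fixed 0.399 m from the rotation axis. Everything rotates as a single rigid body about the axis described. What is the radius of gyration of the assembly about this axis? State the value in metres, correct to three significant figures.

0.401

Thin rod: I_cm = (1/12)ML² = (1/12)(0.884)(0.539)² = 0.021402 kg m^2; centre at d = 0.889 m, so the parallel axis theorem gives I = 0.021402 + (0.884)(0.889)² = 0.72005 kg m^2.
Solid disk: I_cm = (1/2)MR² = (1/2)(5.79)(0.351)² = 0.35667 kg m^2; axis through the centre, so I = 0.35667 kg m^2.
Point mass: I_cm = 0; centre at d = 0.399 m, so the parallel axis theorem gives I = 0 + (2.32)(0.399)² = 0.36935 kg m^2.
Total I = 1.4461 kg m^2; total mass M = 8.994 kg.
k = √(I/M) = √(1.4461/8.994) = 0.40097 m.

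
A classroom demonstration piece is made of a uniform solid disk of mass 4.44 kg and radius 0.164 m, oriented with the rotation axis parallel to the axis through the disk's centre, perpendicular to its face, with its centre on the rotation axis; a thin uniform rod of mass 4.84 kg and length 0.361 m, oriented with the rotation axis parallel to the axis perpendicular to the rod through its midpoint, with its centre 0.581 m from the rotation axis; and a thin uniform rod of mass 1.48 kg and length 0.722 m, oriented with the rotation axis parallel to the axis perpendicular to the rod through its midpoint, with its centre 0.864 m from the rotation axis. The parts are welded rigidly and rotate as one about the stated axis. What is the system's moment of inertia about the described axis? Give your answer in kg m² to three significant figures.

2.92

Solid disk: I_cm = (1/2)MR² = (1/2)(4.44)(0.164)² = 0.059709 kg m²; axis through the centre, so I = 0.059709 kg m².
Thin rod: I_cm = (1/12)ML² = (1/12)(4.84)(0.361)² = 0.052563 kg m²; centre at d = 0.581 m, so I = I_cm + Md² gives I = 0.052563 + (4.84)(0.581)² = 1.6864 kg m².
Thin rod: I_cm = (1/12)ML² = (1/12)(1.48)(0.722)² = 0.064292 kg m²; centre at d = 0.864 m, so I = I_cm + Md² gives I = 0.064292 + (1.48)(0.864)² = 1.1691 kg m².
Total I = 0.059709 + 1.6864 + 1.1691 = 2.9152 kg m².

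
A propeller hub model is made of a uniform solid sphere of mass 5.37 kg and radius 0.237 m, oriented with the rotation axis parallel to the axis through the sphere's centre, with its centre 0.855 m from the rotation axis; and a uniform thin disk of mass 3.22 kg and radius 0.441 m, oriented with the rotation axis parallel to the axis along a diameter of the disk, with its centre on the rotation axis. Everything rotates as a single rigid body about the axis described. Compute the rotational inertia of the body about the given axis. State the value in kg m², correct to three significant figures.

Solid sphere: I_cm = (2/5)MR² = (2/5)(5.37)(0.237)² = 0.12065 kg m²; centre at d = 0.855 m, so I = I_cm + Md² gives I = 0.12065 + (5.37)(0.855)² = 4.0463 kg m².
Thin disk: I_cm = (1/4)MR² = (1/4)(3.22)(0.441)² = 0.15656 kg m²; axis through the centre, so I = 0.15656 kg m².
Total I = 4.0463 + 0.15656 = 4.2028 kg m².

4.20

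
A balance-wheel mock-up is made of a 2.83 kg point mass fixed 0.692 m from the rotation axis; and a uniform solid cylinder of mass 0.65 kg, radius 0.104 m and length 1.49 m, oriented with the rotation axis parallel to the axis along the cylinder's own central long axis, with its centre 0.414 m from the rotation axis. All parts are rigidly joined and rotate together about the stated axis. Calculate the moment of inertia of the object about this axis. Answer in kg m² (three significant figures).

1.47

Point mass: I_cm = 0; centre at d = 0.692 m, so I = I_cm + Md² gives I = 0 + (2.83)(0.692)² = 1.3552 kg m².
Solid cylinder: I_cm = (1/2)MR² = (1/2)(0.65)(0.104)² = 0.0035152 kg m²; centre at d = 0.414 m, so I = I_cm + Md² gives I = 0.0035152 + (0.65)(0.414)² = 0.11492 kg m².
Total I = 1.3552 + 0.11492 = 1.4701 kg m².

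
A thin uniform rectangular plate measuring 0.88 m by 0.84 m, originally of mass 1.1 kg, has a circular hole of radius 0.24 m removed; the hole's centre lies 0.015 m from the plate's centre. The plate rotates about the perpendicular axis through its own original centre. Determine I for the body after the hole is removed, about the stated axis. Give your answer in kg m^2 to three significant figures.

0.128

Unpierced body about its centre: I₀ = (1/12)M(a²+b²) = (1/12)(1.1)[(0.88)² + (0.84)²] = 0.13567 kg m^2.
The removed disk has mass m = M·πr²/(ab) = (1.1)·π(0.24)²/(0.88·0.84) = 0.26928 kg (same uniform areal density).
Its moment of inertia about the rotation axis (parallel-axis theorem): I_hole = (1/2)mr² + md² = (1/2)(0.26928)(0.24)² + (0.26928)(0.015)² = 0.0078158 kg m^2.
Treating the hole as negative mass, I = I₀ − I_hole = 0.13567 − 0.0078158 = 0.12785 kg m^2.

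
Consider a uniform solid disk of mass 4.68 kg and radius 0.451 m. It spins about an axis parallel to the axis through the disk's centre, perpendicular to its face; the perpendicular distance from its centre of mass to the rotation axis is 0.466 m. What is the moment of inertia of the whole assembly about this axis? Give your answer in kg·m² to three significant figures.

I_cm = (1/2)MR² = (1/2)(4.68)(0.451)² = 0.47596 kg·m²; centre at d = 0.466 m, so I = I_cm + Md² gives I = 0.47596 + (4.68)(0.466)² = 1.4922 kg·m².

1.49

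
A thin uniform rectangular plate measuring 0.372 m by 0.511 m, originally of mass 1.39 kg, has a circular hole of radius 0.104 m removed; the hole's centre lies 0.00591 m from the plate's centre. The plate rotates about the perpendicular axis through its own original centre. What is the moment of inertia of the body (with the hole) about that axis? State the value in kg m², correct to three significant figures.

Unpierced body about its centre: I₀ = (1/12)M(a²+b²) = (1/12)(1.39)[(0.372)² + (0.511)²] = 0.046276 kg m².
The removed disk has mass m = M·πr²/(ab) = (1.39)·π(0.104)²/(0.372·0.511) = 0.24847 kg (same uniform areal density).
Its moment of inertia about the rotation axis (parallel-axis theorem): I_hole = (1/2)mr² + md² = (1/2)(0.24847)(0.104)² + (0.24847)(0.00591)² = 0.0013524 kg m².
Treating the hole as negative mass, I = I₀ − I_hole = 0.046276 − 0.0013524 = 0.044924 kg m².

0.0449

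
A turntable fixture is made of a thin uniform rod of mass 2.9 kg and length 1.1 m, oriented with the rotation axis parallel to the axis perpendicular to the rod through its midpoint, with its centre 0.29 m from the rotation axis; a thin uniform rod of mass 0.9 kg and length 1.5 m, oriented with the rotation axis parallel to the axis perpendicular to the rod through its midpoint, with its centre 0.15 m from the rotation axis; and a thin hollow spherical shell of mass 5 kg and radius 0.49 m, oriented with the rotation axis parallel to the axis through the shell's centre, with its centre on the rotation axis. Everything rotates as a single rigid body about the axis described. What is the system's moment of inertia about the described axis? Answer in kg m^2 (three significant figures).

Thin rod: I_cm = (1/12)ML² = (1/12)(2.9)(1.1)² = 0.29242 kg m^2; centre at d = 0.29 m, so I = I_cm + Md² gives I = 0.29242 + (2.9)(0.29)² = 0.53631 kg m^2.
Thin rod: I_cm = (1/12)ML² = (1/12)(0.9)(1.5)² = 0.16875 kg m^2; centre at d = 0.15 m, so I = I_cm + Md² gives I = 0.16875 + (0.9)(0.15)² = 0.189 kg m^2.
Spherical shell: I_cm = (2/3)MR² = (2/3)(5)(0.49)² = 0.80033 kg m^2; axis through the centre, so I = 0.80033 kg m^2.
Total I = 0.53631 + 0.189 + 0.80033 = 1.5256 kg m^2.

1.53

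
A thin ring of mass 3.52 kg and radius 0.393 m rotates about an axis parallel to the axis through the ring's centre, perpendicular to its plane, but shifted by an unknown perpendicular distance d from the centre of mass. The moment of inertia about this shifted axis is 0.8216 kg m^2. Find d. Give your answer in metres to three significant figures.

About the centre-of-mass axis, I_cm = MR² = (3.52)(0.393)² = 0.54366 kg m^2.
Parallel axis theorem: I = I_cm + Md², so Md² = 0.8216 − 0.54366 = 0.27794 kg m^2.
d = √(0.27794 / 3.52) = 0.281 m.

0.281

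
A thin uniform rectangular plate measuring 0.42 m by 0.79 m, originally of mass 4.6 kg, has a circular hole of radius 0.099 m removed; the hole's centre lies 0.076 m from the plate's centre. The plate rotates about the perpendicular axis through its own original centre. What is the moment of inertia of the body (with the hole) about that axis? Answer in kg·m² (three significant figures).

Unpierced body about its centre: I₀ = (1/12)M(a²+b²) = (1/12)(4.6)[(0.42)² + (0.79)²] = 0.30686 kg·m².
The removed disk has mass m = M·πr²/(ab) = (4.6)·π(0.099)²/(0.42·0.79) = 0.42688 kg (same uniform areal density).
Its moment of inertia about the rotation axis (parallel-axis theorem): I_hole = (1/2)mr² + md² = (1/2)(0.42688)(0.099)² + (0.42688)(0.076)² = 0.0045575 kg·m².
Treating the hole as negative mass, I = I₀ − I_hole = 0.30686 − 0.0045575 = 0.3023 kg·m².

0.302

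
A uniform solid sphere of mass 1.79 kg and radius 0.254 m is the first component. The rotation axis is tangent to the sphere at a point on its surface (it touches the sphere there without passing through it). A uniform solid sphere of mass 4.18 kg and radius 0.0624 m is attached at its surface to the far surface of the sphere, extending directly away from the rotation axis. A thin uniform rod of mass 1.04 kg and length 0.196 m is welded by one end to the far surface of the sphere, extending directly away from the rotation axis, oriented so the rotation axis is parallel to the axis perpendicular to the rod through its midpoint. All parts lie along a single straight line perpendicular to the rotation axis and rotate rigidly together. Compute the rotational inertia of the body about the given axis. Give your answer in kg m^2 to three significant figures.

2.09

Solid sphere: I_cm = (2/5)MR² = (2/5)(1.79)(0.254)² = 0.046193 kg m^2; centre at d = 0.254 m, so the parallel axis theorem gives I = 0.046193 + (1.79)(0.254)² = 0.16168 kg m^2.
Solid sphere: I_cm = (2/5)MR² = (2/5)(4.18)(0.0624)² = 0.0065104 kg m^2; centre at d = 0.254 + 0.254 + 0.0624 = 0.5704 m, so the parallel axis theorem gives I = 0.0065104 + (4.18)(0.5704)² = 1.3665 kg m^2.
Thin rod: I_cm = (1/12)ML² = (1/12)(1.04)(0.196)² = 0.0033294 kg m^2; centre at d = 0.254 + 0.254 + 0.0624 + 0.0624 + 0.098 = 0.7308 m, so the parallel axis theorem gives I = 0.0033294 + (1.04)(0.7308)² = 0.55876 kg m^2.
Total I = 0.16168 + 1.3665 + 0.55876 = 2.0869 kg m^2.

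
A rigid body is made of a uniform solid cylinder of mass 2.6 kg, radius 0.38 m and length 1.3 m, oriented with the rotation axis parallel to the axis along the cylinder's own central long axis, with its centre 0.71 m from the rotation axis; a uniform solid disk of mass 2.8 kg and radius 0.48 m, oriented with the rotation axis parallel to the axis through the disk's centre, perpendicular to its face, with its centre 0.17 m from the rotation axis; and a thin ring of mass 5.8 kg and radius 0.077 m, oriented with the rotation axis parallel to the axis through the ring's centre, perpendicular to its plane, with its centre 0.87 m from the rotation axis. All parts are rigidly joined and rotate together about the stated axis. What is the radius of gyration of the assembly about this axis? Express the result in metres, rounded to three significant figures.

0.752

Solid cylinder: I_cm = (1/2)MR² = (1/2)(2.6)(0.38)² = 0.18772 kg m^2; centre at d = 0.71 m, so the parallel axis theorem gives I = 0.18772 + (2.6)(0.71)² = 1.4984 kg m^2.
Solid disk: I_cm = (1/2)MR² = (1/2)(2.8)(0.48)² = 0.32256 kg m^2; centre at d = 0.17 m, so the parallel axis theorem gives I = 0.32256 + (2.8)(0.17)² = 0.40348 kg m^2.
Thin ring: I_cm = MR² = (5.8)(0.077)² = 0.034388 kg m^2; centre at d = 0.87 m, so the parallel axis theorem gives I = 0.034388 + (5.8)(0.87)² = 4.4244 kg m^2.
Total I = 6.3263 kg m^2; total mass M = 11.2 kg.
k = √(I/M) = √(6.3263/11.2) = 0.75156 m.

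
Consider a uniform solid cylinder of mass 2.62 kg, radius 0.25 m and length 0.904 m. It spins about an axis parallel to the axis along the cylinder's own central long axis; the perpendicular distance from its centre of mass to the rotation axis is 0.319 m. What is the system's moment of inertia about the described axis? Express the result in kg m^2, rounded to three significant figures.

I_cm = (1/2)MR² = (1/2)(2.62)(0.25)² = 0.081875 kg m^2; centre at d = 0.319 m, so I = I_cm + Md² gives I = 0.081875 + (2.62)(0.319)² = 0.34849 kg m^2.

0.348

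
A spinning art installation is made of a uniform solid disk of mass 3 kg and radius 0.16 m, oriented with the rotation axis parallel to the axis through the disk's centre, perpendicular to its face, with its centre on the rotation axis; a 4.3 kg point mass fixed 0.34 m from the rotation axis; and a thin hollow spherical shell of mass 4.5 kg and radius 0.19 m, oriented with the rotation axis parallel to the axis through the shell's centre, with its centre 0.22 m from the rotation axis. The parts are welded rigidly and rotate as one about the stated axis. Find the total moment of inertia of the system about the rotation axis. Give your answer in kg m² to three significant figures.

Solid disk: I_cm = (1/2)MR² = (1/2)(3)(0.16)² = 0.0384 kg m²; axis through the centre, so I = 0.0384 kg m².
Point mass: I_cm = 0; centre at d = 0.34 m, so the parallel axis theorem gives I = 0 + (4.3)(0.34)² = 0.49708 kg m².
Spherical shell: I_cm = (2/3)MR² = (2/3)(4.5)(0.19)² = 0.1083 kg m²; centre at d = 0.22 m, so the parallel axis theorem gives I = 0.1083 + (4.5)(0.22)² = 0.3261 kg m².
Total I = 0.0384 + 0.49708 + 0.3261 = 0.86158 kg m².

0.862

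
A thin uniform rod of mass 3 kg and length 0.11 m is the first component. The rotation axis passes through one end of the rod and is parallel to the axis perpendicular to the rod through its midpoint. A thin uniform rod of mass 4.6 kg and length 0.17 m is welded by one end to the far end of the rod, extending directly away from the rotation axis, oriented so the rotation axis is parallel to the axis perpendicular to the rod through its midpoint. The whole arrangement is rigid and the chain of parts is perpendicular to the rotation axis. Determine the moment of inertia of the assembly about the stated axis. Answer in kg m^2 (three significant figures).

0.198

Thin rod: I_cm = (1/12)ML² = (1/12)(3)(0.11)² = 0.003025 kg m^2; centre at d = 0.055 m, so I = I_cm + Md² gives I = 0.003025 + (3)(0.055)² = 0.0121 kg m^2.
Thin rod: I_cm = (1/12)ML² = (1/12)(4.6)(0.17)² = 0.011078 kg m^2; centre at d = 0.055 + 0.055 + 0.085 = 0.195 m, so I = I_cm + Md² gives I = 0.011078 + (4.6)(0.195)² = 0.18599 kg m^2.
Total I = 0.0121 + 0.18599 = 0.19809 kg m^2.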